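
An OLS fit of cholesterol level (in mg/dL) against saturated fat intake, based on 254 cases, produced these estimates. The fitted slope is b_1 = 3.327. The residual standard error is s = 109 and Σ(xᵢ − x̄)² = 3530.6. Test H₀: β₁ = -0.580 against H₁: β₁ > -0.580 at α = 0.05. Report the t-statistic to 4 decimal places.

SE(b_1) = s/√Sₓₓ = 109/√3530.6 = 1.83443.
t = (3.327 − (-0.580)) / 1.83443 = 2.1298.
df = n − 2 = 252.
One-sided p ≈ 0.0171, which is < 0.05, so reject H₀.
There is evidence that the true slope on saturated fat intake exceeds -0.580 mg/dL per unit.

t = 2.1298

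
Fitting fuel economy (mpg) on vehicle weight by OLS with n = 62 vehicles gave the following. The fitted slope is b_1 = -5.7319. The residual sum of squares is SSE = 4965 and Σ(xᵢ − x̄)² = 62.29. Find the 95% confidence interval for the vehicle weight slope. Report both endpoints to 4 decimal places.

MSE = SSE/(n − 2) = 4965/60 = 82.75.
SE(b_1) = √(MSE/Sₓₓ) = √(82.75/62.29) = 1.15259.
df = n − 2 = 60.
t* = t_{0.025, 60} = 2.000298.
Margin = t* × SE = 2.000298 × 1.15259 = 2.305523.
CI: -5.7319 ± 2.305523 → (-8.0374, -3.4264).
With 95% confidence, each one-unit increase in vehicle weight is associated with a change of between -8.0374 and -3.4264 mpg in fuel economy.

(-8.0374, -3.4264)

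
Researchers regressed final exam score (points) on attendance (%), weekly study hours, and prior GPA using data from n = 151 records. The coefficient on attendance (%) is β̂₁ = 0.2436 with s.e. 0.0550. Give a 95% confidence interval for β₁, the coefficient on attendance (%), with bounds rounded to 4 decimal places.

df = n − k − 1 = 151 − 3 − 1 = 147.
t* = t_{0.025, 147} = 1.976233.
Margin = t* × SE = 1.976233 × 0.0550 = 0.108693.
CI: 0.2436 ± 0.108693 → (0.1349, 0.3523).
With 95% confidence, each one-unit increase in attendance (%) is associated with a change of between 0.1349 and 0.3523 points in final exam score, holding the other predictors fixed.

(0.1349, 0.3523)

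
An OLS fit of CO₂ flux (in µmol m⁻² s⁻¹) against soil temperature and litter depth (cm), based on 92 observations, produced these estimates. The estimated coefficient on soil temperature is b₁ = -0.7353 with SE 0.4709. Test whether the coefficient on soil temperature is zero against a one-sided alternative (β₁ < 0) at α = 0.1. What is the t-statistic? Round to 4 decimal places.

t = -1.5615

H₀: β₁ = 0 vs H₁: β₁ < 0.
t = (b₁ − β₁⁰)/SE = -0.7353 / 0.4709 = -1.5615.
df = n − k − 1 = 92 − 2 − 1 = 89.
One-sided p ≈ 0.0610, which is < 0.1, so reject H₀.
There is evidence that the true slope on soil temperature is negative, holding the other predictors fixed.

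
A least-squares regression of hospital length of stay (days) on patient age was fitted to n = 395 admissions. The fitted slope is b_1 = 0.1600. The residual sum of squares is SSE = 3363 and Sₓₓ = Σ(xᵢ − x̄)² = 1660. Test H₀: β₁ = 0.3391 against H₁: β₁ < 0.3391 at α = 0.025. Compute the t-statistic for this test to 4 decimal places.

MSE = SSE/(n − 2) = 3363/393 = 8.55725.
SE(b_1) = √(MSE/Sₓₓ) = √(8.55725/1660) = 0.0717981.
t = (0.1600 − 0.3391) / 0.0717981 = -2.4945.
df = n − 2 = 393.
One-sided p ≈ 0.0065, which is < 0.025, so reject H₀.
There is evidence that the true slope on patient age is below 0.3391 days per unit.

t = -2.4945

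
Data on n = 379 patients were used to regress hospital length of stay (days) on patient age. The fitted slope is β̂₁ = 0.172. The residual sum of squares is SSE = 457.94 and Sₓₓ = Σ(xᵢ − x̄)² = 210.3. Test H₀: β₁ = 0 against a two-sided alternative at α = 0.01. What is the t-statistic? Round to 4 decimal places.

MSE = SSE/(n − 2) = 457.94/377 = 1.21469.
SE(β̂₁) = √(MSE/Sₓₓ) = √(1.21469/210.3) = 0.0760001.
t = 0.172 / 0.0760001 = 2.2632.
df = n − 2 = 377.
Two-sided p ≈ 0.0242, which is ≥ 0.01, so fail to reject H₀.
The data do not give significant evidence of an association between patient age and hospital length of stay.

t = 2.2632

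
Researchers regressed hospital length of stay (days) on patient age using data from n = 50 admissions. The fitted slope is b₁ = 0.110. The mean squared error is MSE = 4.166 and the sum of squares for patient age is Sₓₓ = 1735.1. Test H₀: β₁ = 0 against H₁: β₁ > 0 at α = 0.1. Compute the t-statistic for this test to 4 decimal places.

t = 2.2449

SE(b₁) = √(MSE/Sₓₓ) = √(4.166/1735.1) = 0.0490001.
t = 0.110 / 0.0490001 = 2.2449.
df = n − 2 = 48.
One-sided p ≈ 0.0147, which is < 0.1, so reject H₀.
There is evidence that the true slope on patient age is positive.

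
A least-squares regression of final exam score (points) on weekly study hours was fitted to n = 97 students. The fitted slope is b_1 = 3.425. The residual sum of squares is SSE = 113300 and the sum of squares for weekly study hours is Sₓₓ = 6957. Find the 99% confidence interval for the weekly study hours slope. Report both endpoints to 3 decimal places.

(2.337, 4.513)

MSE = SSE/(n − 2) = 113300/95 = 1192.63.
SE(b_1) = √(MSE/Sₓₓ) = √(1192.63/6957) = 0.41404.
df = n − 2 = 95.
t* = t_{0.005, 95} = 2.628576.
Margin = t* × SE = 2.628576 × 0.41404 = 1.08834.
CI: 3.425 ± 1.08834 → (2.337, 4.513).
With 99% confidence, each one-unit increase in weekly study hours is associated with a change of between 2.337 and 4.513 points in final exam score.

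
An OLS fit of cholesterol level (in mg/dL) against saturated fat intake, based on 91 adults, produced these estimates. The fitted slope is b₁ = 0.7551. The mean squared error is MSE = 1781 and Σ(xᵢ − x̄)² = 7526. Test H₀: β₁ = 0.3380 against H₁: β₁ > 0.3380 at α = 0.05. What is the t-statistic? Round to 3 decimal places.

SE(b₁) = √(MSE/Sₓₓ) = √(1781/7526) = 0.486463.
t = (0.7551 − 0.3380) / 0.486463 = 0.857.
df = n − 2 = 89.
One-sided p ≈ 0.1968, which is ≥ 0.05, so fail to reject H₀.
The data do not give significant evidence that the true slope on saturated fat intake exceeds 0.3380 mg/dL per unit.

t = 0.857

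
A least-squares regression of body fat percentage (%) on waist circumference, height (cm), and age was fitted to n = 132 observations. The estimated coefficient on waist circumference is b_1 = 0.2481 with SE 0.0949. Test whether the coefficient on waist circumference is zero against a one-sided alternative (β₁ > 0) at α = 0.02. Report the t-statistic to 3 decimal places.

t = 2.614

H₀: β₁ = 0 vs H₁: β₁ > 0.
t = (b_1 − β₁⁰)/SE = 0.2481 / 0.0949 = 2.614.
df = n − k − 1 = 132 − 3 − 1 = 128.
One-sided p ≈ 0.0050, which is < 0.02, so reject H₀.
There is evidence that the true slope on waist circumference is positive, holding the other predictors fixed.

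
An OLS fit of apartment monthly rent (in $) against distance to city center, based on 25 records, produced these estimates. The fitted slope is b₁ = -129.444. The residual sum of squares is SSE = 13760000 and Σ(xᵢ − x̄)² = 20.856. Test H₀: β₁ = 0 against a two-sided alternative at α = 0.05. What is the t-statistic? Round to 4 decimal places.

MSE = SSE/(n − 2) = 13760000/23 = 598261.
SE(b₁) = √(MSE/Sₓₓ) = √(598261/20.856) = 169.367.
t = -129.444 / 169.367 = -0.7643.
df = n − 2 = 23.
Two-sided p ≈ 0.4525, which is ≥ 0.05, so fail to reject H₀.
The data do not give significant evidence of an association between distance to city center and apartment monthly rent.

t = -0.7643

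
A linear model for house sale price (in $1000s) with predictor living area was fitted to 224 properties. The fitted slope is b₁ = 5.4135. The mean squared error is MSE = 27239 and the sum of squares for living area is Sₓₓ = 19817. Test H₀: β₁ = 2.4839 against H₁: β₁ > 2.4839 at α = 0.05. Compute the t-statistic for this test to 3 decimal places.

SE(b₁) = √(MSE/Sₓₓ) = √(27239/19817) = 1.1724.
t = (5.4135 − 2.4839) / 1.1724 = 2.499.
df = n − 2 = 222.
One-sided p ≈ 0.0066, which is < 0.05, so reject H₀.
There is evidence that the true slope on living area exceeds 2.4839 $1000s per unit.

t = 2.499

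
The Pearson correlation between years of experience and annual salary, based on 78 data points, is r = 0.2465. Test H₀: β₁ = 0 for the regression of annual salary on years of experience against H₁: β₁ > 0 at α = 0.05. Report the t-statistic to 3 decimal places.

t = r·√(n − 2)/√(1 − r²) = 0.2465·√76/√0.939238 = 2.217.
df = n − 2 = 76.
One-sided p ≈ 0.0148, which is < 0.05, so reject H₀.
There is evidence of a linear association between years of experience and annual salary.

t = 2.217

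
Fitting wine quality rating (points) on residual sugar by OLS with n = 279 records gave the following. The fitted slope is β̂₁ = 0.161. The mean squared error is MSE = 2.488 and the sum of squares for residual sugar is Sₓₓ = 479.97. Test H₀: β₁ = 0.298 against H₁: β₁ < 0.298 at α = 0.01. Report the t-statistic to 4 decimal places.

t = -1.9028

SE(β̂₁) = √(MSE/Sₓₓ) = √(2.488/479.97) = 0.0719976.
t = (0.161 − 0.298) / 0.0719976 = -1.9028.
df = n − 2 = 277.
One-sided p ≈ 0.0290, which is ≥ 0.01, so fail to reject H₀.
The data do not give significant evidence that the true slope on residual sugar is below 0.298 points per unit.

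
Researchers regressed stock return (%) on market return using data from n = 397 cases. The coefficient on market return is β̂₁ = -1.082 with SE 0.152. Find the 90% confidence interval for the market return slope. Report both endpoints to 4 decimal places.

df = n − 2 = 397 − 2 = 395.
t* = t_{0.05, 395} = 1.64872.
Margin = t* × SE = 1.64872 × 0.152 = 0.250605.
CI: -1.082 ± 0.250605 → (-1.3326, -0.8314).
With 90% confidence, each one-unit increase in market return is associated with a change of between -1.3326 and -0.8314 % in stock return.

(-1.3326, -0.8314)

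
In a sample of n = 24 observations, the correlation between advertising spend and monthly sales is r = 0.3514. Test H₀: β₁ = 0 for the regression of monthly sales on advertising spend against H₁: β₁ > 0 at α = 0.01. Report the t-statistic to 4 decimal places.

t = 1.7605

t = r·√(n − 2)/√(1 − r²) = 0.3514·√22/√0.876518 = 1.7605.
df = n − 2 = 22.
One-sided p ≈ 0.0461, which is ≥ 0.01, so fail to reject H₀.
The data do not give significant evidence of a linear association between advertising spend and monthly sales.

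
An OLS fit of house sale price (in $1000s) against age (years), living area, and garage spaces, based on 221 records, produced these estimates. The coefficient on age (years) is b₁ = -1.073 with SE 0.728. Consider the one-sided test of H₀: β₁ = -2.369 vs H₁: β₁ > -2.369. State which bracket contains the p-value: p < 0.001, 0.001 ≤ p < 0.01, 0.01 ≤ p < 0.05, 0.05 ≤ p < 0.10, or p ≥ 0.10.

0.01 ≤ p < 0.05

t = (-1.073 − (-2.369)) / 0.728 = 1.780.
df = n − k − 1 = 221 − 3 − 1 = 217.
One-sided p = P(T_{217} > t) ≈ 0.0382.
So 0.01 ≤ p < 0.05.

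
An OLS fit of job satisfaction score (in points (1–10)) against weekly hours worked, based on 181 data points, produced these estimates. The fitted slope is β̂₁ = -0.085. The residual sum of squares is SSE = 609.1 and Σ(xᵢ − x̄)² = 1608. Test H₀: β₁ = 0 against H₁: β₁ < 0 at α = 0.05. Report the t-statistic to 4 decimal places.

t = -1.8478

MSE = SSE/(n − 2) = 609.1/179 = 3.40279.
SE(β̂₁) = √(MSE/Sₓₓ) = √(3.40279/1608) = 0.0460018.
t = -0.085 / 0.0460018 = -1.8478.
df = n − 2 = 179.
One-sided p ≈ 0.0331, which is < 0.05, so reject H₀.
There is evidence that the true slope on weekly hours worked is negative.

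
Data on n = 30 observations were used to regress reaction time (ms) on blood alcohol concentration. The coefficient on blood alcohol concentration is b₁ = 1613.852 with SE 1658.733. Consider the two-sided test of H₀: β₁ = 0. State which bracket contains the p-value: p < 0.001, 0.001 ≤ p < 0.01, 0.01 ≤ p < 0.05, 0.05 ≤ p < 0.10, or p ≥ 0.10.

p ≥ 0.10

t = 1613.852 / 1658.733 = 0.973.
df = n − 2 = 30 − 2 = 28.
Two-sided p = 2·P(T_{28} > |t|) ≈ 0.3389.
So p ≥ 0.10.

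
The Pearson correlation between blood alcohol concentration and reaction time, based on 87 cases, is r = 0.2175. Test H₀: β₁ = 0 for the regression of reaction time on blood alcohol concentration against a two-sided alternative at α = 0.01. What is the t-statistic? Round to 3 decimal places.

t = 2.054

t = r·√(n − 2)/√(1 − r²) = 0.2175·√85/√0.952694 = 2.054.
df = n − 2 = 85.
Two-sided p ≈ 0.0430, which is ≥ 0.01, so fail to reject H₀.
The data do not give significant evidence of a linear association between blood alcohol concentration and reaction time.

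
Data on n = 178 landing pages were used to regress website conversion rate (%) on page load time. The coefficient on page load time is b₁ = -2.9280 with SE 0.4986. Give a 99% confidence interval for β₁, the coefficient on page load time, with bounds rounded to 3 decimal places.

df = n − 2 = 178 − 2 = 176.
t* = t_{0.005, 176} = 2.604052.
Margin = t* × SE = 2.604052 × 0.4986 = 1.29838.
CI: -2.9280 ± 1.29838 → (-4.226, -1.630).
With 99% confidence, each one-unit increase in page load time is associated with a change of between -4.226 and -1.630 % in website conversion rate.

(-4.226, -1.630)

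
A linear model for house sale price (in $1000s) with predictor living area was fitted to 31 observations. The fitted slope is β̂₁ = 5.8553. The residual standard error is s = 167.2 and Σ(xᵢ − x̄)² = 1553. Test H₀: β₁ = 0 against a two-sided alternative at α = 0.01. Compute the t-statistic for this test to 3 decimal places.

SE(β̂₁) = s/√Sₓₓ = 167.2/√1553 = 4.24278.
t = 5.8553 / 4.24278 = 1.380.
df = n − 2 = 29.
Two-sided p ≈ 0.1781, which is ≥ 0.01, so fail to reject H₀.
The data do not give significant evidence of an association between living area and house sale price.

t = 1.380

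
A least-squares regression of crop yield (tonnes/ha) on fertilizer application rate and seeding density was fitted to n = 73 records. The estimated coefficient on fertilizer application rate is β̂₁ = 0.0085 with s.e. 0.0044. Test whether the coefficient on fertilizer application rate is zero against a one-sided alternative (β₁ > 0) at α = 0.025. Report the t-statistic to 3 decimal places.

H₀: β₁ = 0 vs H₁: β₁ > 0.
t = (β̂₁ − β₁⁰)/SE = 0.0085 / 0.0044 = 1.932.
df = n − k − 1 = 73 − 2 − 1 = 70.
One-sided p ≈ 0.0287, which is ≥ 0.025, so fail to reject H₀.
The data do not give significant evidence that the true slope on fertilizer application rate is positive, holding the other predictors fixed.

t = 1.932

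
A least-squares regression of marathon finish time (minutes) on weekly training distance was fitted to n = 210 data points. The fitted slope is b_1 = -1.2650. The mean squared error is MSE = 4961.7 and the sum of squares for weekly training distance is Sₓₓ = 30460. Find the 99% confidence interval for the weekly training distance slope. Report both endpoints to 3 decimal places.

(-2.314, -0.216)

SE(b_1) = √(MSE/Sₓₓ) = √(4961.7/30460) = 0.403599.
df = n − 2 = 208.
t* = t_{0.005, 208} = 2.599672.
Margin = t* × SE = 2.599672 × 0.403599 = 1.04923.
CI: -1.2650 ± 1.04923 → (-2.314, -0.216).
With 99% confidence, each one-unit increase in weekly training distance is associated with a change of between -2.314 and -0.216 minutes in marathon finish time.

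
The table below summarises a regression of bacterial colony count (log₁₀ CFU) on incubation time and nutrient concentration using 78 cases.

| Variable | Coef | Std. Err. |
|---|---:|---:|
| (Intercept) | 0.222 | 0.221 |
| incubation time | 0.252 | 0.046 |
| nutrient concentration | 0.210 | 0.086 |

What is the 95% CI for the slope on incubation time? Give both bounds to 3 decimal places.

(0.160, 0.344)

Read off: b = 0.252, SE = 0.046 for incubation time.
df = n − k − 1 = 78 − 2 − 1 = 75.
t* = t_{0.025, 75} = 1.992102.
Margin = t* × SE = 1.992102 × 0.046 = 0.09164.
CI: 0.252 ± 0.09164 → (0.160, 0.344).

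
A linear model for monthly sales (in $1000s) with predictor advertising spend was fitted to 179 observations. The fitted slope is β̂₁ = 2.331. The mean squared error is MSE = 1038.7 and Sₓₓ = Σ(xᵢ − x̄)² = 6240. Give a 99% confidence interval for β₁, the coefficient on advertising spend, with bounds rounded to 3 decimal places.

(1.269, 3.393)

SE(β̂₁) = √(MSE/Sₓₓ) = √(1038.7/6240) = 0.407993.
df = n − 2 = 177.
t* = t_{0.005, 177} = 2.603891.
Margin = t* × SE = 2.603891 × 0.407993 = 1.06237.
CI: 2.331 ± 1.06237 → (1.269, 3.393).
With 99% confidence, each one-unit increase in advertising spend is associated with a change of between 1.269 and 3.393 $1000s in monthly sales.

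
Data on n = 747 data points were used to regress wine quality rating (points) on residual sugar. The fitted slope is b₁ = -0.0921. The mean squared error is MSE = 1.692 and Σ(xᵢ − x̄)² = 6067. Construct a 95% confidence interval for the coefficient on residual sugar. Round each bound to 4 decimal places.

SE(b₁) = √(MSE/Sₓₓ) = √(1.692/6067) = 0.0166999.
df = n − 2 = 745.
t* = t_{0.025, 745} = 1.963153.
Margin = t* × SE = 1.963153 × 0.0166999 = 0.032784.
CI: -0.0921 ± 0.032784 → (-0.1249, -0.0593).
With 95% confidence, each one-unit increase in residual sugar is associated with a change of between -0.1249 and -0.0593 points in wine quality rating.

(-0.1249, -0.0593)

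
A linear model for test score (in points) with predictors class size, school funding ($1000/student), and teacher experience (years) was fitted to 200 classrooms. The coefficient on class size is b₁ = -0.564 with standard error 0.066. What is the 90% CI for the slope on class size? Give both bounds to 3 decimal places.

df = n − k − 1 = 200 − 3 − 1 = 196.
t* = t_{0.05, 196} = 1.652665.
Margin = t* × SE = 1.652665 × 0.066 = 0.10908.
CI: -0.564 ± 0.10908 → (-0.673, -0.455).
With 90% confidence, each one-unit increase in class size is associated with a change of between -0.673 and -0.455 points in test score, holding the other predictors fixed.

(-0.673, -0.455)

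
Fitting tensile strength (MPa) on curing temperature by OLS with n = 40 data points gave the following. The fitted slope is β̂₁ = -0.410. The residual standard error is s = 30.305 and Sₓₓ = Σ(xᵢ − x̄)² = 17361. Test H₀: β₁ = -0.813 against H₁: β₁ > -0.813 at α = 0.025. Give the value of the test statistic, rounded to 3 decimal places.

t = 1.752

SE(β̂₁) = s/√Sₓₓ = 30.305/√17361 = 0.23.
t = (-0.410 − (-0.813)) / 0.23 = 1.752.
df = n − 2 = 38.
One-sided p ≈ 0.0439, which is ≥ 0.025, so fail to reject H₀.
The data do not give significant evidence that the true slope on curing temperature exceeds -0.813 MPa per unit.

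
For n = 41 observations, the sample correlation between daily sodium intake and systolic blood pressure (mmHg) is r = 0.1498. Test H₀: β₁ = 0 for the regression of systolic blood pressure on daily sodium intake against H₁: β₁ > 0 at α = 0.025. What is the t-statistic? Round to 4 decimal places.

t = 0.9462

t = r·√(n − 2)/√(1 − r²) = 0.1498·√39/√0.97756 = 0.9462.
df = n − 2 = 39.
One-sided p ≈ 0.1749, which is ≥ 0.025, so fail to reject H₀.
The data do not give significant evidence of a linear association between daily sodium intake and systolic blood pressure.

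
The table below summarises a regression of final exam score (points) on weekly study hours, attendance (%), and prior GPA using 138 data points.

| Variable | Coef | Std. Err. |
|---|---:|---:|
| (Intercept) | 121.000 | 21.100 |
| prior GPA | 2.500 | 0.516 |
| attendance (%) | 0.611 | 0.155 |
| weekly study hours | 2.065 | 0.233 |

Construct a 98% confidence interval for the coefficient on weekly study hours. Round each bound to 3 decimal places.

(1.516, 2.614)

Read off: b = 2.065, SE = 0.233 for weekly study hours.
df = n − k − 1 = 138 − 3 − 1 = 134.
t* = t_{0.01, 134} = 2.354498.
Margin = t* × SE = 2.354498 × 0.233 = 0.54860.
CI: 2.065 ± 0.54860 → (1.516, 2.614).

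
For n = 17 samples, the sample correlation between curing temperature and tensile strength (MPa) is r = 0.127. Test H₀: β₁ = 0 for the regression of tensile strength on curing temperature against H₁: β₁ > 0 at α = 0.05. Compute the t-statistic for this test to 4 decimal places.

t = r·√(n − 2)/√(1 − r²) = 0.127·√15/√0.983871 = 0.4959.
df = n − 2 = 15.
One-sided p ≈ 0.3136, which is ≥ 0.05, so fail to reject H₀.
The data do not give significant evidence of a linear association between curing temperature and tensile strength.

t = 0.4959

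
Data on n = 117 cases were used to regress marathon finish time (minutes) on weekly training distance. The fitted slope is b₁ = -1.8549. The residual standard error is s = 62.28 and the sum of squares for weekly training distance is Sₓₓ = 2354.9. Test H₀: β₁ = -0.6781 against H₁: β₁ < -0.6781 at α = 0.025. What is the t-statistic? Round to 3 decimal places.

t = -0.917

SE(b₁) = s/√Sₓₓ = 62.28/√2354.9 = 1.2834.
t = (-1.8549 − (-0.6781)) / 1.2834 = -0.917.
df = n − 2 = 115.
One-sided p ≈ 0.1805, which is ≥ 0.025, so fail to reject H₀.
The data do not give significant evidence that the true slope on weekly training distance is below -0.6781 minutes per unit.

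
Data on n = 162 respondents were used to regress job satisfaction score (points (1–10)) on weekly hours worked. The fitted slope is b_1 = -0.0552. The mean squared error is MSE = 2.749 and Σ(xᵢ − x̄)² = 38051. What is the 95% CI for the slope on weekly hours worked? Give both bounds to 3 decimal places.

SE(b_1) = √(MSE/Sₓₓ) = √(2.749/38051) = 0.00849971.
df = n − 2 = 160.
t* = t_{0.025, 160} = 1.974902.
Margin = t* × SE = 1.974902 × 0.00849971 = 0.01679.
CI: -0.0552 ± 0.01679 → (-0.072, -0.038).
With 95% confidence, each one-unit increase in weekly hours worked is associated with a change of between -0.072 and -0.038 points (1–10) in job satisfaction score.

(-0.072, -0.038)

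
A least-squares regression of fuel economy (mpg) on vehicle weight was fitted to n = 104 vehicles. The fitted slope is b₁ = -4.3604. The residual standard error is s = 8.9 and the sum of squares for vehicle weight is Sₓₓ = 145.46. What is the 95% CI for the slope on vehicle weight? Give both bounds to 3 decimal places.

(-5.824, -2.897)

SE(b₁) = s/√Sₓₓ = 8.9/√145.46 = 0.737935.
df = n − 2 = 102.
t* = t_{0.025, 102} = 1.983495.
Margin = t* × SE = 1.983495 × 0.737935 = 1.46369.
CI: -4.3604 ± 1.46369 → (-5.824, -2.897).
With 95% confidence, each one-unit increase in vehicle weight is associated with a change of between -5.824 and -2.897 mpg in fuel economy.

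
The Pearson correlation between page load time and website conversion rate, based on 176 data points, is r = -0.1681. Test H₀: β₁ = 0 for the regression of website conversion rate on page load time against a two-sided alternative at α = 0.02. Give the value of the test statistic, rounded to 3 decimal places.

t = -2.249

t = r·√(n − 2)/√(1 − r²) = -0.1681·√174/√0.971742 = -2.249.
df = n − 2 = 174.
Two-sided p ≈ 0.0257, which is ≥ 0.02, so fail to reject H₀.
The data do not give significant evidence of a linear association between page load time and website conversion rate.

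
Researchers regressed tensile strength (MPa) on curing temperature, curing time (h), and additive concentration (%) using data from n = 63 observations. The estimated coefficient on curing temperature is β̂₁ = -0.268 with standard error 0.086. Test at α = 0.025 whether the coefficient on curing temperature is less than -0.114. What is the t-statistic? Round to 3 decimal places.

t = -1.791

H₀: β₁ = -0.114 vs H₁: β₁ < -0.114.
t = (β̂₁ − β₁⁰)/SE = (-0.268 − (-0.114)) / 0.086 = -1.791.
df = n − k − 1 = 63 − 3 − 1 = 59.
One-sided p ≈ 0.0392, which is ≥ 0.025, so fail to reject H₀.
The data do not give significant evidence that the true slope on curing temperature is below -0.114 MPa per unit, holding the other predictors fixed.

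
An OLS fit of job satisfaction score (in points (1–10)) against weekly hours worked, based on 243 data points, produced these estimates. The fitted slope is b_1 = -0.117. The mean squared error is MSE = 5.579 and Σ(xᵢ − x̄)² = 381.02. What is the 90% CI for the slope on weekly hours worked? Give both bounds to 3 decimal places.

SE(b_1) = √(MSE/Sₓₓ) = √(5.579/381.02) = 0.121005.
df = n − 2 = 241.
t* = t_{0.05, 241} = 1.651201.
Margin = t* × SE = 1.651201 × 0.121005 = 0.19980.
CI: -0.117 ± 0.19980 → (-0.317, 0.083).
With 90% confidence, each one-unit increase in weekly hours worked is associated with a change of between -0.317 and 0.083 points (1–10) in job satisfaction score.

(-0.317, 0.083)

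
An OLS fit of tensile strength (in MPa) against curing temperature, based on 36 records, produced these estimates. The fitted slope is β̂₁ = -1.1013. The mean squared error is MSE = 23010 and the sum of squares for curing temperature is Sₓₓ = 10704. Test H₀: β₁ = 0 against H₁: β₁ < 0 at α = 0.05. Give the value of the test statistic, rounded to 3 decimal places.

t = -0.751

SE(β̂₁) = √(MSE/Sₓₓ) = √(23010/10704) = 1.46617.
t = -1.1013 / 1.46617 = -0.751.
df = n − 2 = 34.
One-sided p ≈ 0.2289, which is ≥ 0.05, so fail to reject H₀.
The data do not give significant evidence that the true slope on curing temperature is negative.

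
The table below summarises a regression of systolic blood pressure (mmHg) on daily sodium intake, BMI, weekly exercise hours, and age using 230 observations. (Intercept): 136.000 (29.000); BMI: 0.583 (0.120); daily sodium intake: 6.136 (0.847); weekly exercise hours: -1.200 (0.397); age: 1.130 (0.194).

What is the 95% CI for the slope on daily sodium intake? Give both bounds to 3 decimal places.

Read off: b = 6.136, SE = 0.847 for daily sodium intake.
df = n − k − 1 = 230 − 4 − 1 = 225.
t* = t_{0.025, 225} = 1.970563.
Margin = t* × SE = 1.970563 × 0.847 = 1.66907.
CI: 6.136 ± 1.66907 → (4.467, 7.805).

(4.467, 7.805)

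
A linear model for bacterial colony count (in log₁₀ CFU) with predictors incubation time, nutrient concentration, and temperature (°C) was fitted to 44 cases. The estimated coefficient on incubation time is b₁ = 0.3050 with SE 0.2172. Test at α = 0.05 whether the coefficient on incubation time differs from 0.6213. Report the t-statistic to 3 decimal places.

H₀: β₁ = 0.6213 vs H₁: β₁ ≠ 0.6213.
t = (b₁ − β₁⁰)/SE = (0.3050 − 0.6213) / 0.2172 = -1.456.
df = n − k − 1 = 44 − 3 − 1 = 40.
Two-sided p ≈ 0.1531, which is ≥ 0.05, so fail to reject H₀.
The data are consistent with a true slope of 0.6213 log₁₀ CFU per unit of incubation time, holding the other predictors fixed.

t = -1.456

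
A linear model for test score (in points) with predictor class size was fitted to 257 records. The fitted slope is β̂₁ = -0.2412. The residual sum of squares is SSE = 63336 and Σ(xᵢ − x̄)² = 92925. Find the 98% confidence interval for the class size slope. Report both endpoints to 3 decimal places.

(-0.362, -0.120)

MSE = SSE/(n − 2) = 63336/255 = 248.376.
SE(β̂₁) = √(MSE/Sₓₓ) = √(248.376/92925) = 0.0516998.
df = n − 2 = 255.
t* = t_{0.01, 255} = 2.34106.
Margin = t* × SE = 2.34106 × 0.0516998 = 0.12103.
CI: -0.2412 ± 0.12103 → (-0.362, -0.120).
With 98% confidence, each one-unit increase in class size is associated with a change of between -0.362 and -0.120 points in test score.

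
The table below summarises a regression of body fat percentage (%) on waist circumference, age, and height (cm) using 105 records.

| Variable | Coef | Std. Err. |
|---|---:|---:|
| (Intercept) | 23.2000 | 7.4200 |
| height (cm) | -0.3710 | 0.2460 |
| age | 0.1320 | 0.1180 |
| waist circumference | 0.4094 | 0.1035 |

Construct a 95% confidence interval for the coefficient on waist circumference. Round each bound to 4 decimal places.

(0.2041, 0.6147)

Read off: b = 0.4094, SE = 0.1035 for waist circumference.
df = n − k − 1 = 105 − 3 − 1 = 101.
t* = t_{0.025, 101} = 1.983731.
Margin = t* × SE = 1.983731 × 0.1035 = 0.205316.
CI: 0.4094 ± 0.205316 → (0.2041, 0.6147).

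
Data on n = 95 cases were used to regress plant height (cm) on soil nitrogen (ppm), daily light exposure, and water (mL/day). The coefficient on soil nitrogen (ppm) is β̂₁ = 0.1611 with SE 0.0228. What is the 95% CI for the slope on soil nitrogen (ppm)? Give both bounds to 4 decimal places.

(0.1158, 0.2064)

df = n − k − 1 = 95 − 3 − 1 = 91.
t* = t_{0.025, 91} = 1.986377.
Margin = t* × SE = 1.986377 × 0.0228 = 0.045289.
CI: 0.1611 ± 0.045289 → (0.1158, 0.2064).
With 95% confidence, each one-unit increase in soil nitrogen (ppm) is associated with a change of between 0.1158 and 0.2064 cm in plant height, holding the other predictors fixed.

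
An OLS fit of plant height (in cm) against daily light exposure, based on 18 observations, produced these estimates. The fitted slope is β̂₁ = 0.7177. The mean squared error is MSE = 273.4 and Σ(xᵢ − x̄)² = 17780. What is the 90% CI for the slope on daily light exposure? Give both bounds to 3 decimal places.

SE(β̂₁) = √(MSE/Sₓₓ) = √(273.4/17780) = 0.124003.
df = n − 2 = 16.
t* = t_{0.05, 16} = 1.745884.
Margin = t* × SE = 1.745884 × 0.124003 = 0.21650.
CI: 0.7177 ± 0.21650 → (0.501, 0.934).
With 90% confidence, each one-unit increase in daily light exposure is associated with a change of between 0.501 and 0.934 cm in plant height.

(0.501, 0.934)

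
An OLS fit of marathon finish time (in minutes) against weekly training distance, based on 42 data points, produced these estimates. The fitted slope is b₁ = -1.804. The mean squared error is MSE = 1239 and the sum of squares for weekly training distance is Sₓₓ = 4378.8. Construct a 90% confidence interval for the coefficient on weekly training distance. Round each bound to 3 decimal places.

(-2.700, -0.908)

SE(b₁) = √(MSE/Sₓₓ) = √(1239/4378.8) = 0.531934.
df = n − 2 = 40.
t* = t_{0.05, 40} = 1.683851.
Margin = t* × SE = 1.683851 × 0.531934 = 0.89570.
CI: -1.804 ± 0.89570 → (-2.700, -0.908).
With 90% confidence, each one-unit increase in weekly training distance is associated with a change of between -2.700 and -0.908 minutes in marathon finish time.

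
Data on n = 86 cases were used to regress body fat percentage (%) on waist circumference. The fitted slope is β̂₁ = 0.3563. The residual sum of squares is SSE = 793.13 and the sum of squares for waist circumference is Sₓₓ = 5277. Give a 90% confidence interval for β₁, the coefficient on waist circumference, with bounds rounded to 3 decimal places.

(0.286, 0.427)

MSE = SSE/(n − 2) = 793.13/84 = 9.44202.
SE(β̂₁) = √(MSE/Sₓₓ) = √(9.44202/5277) = 0.0422999.
df = n − 2 = 84.
t* = t_{0.05, 84} = 1.663197.
Margin = t* × SE = 1.663197 × 0.0422999 = 0.07035.
CI: 0.3563 ± 0.07035 → (0.286, 0.427).
With 90% confidence, each one-unit increase in waist circumference is associated with a change of between 0.286 and 0.427 % in body fat percentage.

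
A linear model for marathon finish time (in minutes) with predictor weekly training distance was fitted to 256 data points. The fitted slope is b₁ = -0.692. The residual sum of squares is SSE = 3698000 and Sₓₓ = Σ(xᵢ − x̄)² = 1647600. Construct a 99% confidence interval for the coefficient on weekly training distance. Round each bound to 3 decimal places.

MSE = SSE/(n − 2) = 3698000/254 = 14559.1.
SE(b₁) = √(MSE/Sₓₓ) = √(14559.1/1647600) = 0.0940028.
df = n − 2 = 254.
t* = t_{0.005, 254} = 2.595323.
Margin = t* × SE = 2.595323 × 0.0940028 = 0.24397.
CI: -0.692 ± 0.24397 → (-0.936, -0.448).
With 99% confidence, each one-unit increase in weekly training distance is associated with a change of between -0.936 and -0.448 minutes in marathon finish time.

(-0.936, -0.448)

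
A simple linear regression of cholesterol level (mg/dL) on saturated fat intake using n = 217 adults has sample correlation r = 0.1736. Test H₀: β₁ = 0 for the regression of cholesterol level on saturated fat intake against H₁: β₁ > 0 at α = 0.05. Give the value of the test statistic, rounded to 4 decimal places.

t = r·√(n − 2)/√(1 − r²) = 0.1736·√215/√0.969863 = 2.5847.
df = n − 2 = 215.
One-sided p ≈ 0.0052, which is < 0.05, so reject H₀.
There is evidence of a linear association between saturated fat intake and cholesterol level.

t = 2.5847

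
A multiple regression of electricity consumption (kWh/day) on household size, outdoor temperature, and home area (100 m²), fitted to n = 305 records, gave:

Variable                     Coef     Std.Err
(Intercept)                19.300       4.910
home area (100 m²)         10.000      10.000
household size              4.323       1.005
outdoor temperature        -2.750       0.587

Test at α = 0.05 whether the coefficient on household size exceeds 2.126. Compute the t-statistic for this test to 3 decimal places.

Read off: b = 4.323, SE = 1.005 for household size.
H₀: β₁ = 2.126 vs H₁: β₁ > 2.126.
t = (4.323 − 2.126) / 1.005 = 2.186.
df = n − k − 1 = 305 − 3 − 1 = 301.
One-sided p ≈ 0.0148, which is < 0.05, so reject H₀.
There is evidence that the true slope on household size exceeds 2.126 kWh/day per unit, holding the other predictors fixed.

t = 2.186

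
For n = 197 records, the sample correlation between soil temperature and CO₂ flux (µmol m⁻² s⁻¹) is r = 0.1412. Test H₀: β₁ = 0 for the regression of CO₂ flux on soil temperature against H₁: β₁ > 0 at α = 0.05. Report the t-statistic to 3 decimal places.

t = r·√(n − 2)/√(1 − r²) = 0.1412·√195/√0.980063 = 1.992.
df = n − 2 = 195.
One-sided p ≈ 0.0239, which is < 0.05, so reject H₀.
There is evidence of a linear association between soil temperature and CO₂ flux.

t = 1.992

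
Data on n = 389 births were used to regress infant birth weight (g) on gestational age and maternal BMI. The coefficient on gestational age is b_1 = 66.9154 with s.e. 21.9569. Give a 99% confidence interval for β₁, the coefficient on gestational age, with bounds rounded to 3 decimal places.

(10.077, 123.754)

df = n − k − 1 = 389 − 2 − 1 = 386.
t* = t_{0.005, 386} = 2.588626.
Margin = t* × SE = 2.588626 × 21.9569 = 56.83820.
CI: 66.9154 ± 56.83820 → (10.077, 123.754).
With 99% confidence, each one-unit increase in gestational age is associated with a change of between 10.077 and 123.754 g in infant birth weight, holding the other predictors fixed.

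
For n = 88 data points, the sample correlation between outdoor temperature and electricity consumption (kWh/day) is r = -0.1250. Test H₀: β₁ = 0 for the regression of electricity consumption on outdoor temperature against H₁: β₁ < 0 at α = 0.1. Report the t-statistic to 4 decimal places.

t = r·√(n − 2)/√(1 − r²) = -0.1250·√86/√0.984375 = -1.1684.
df = n − 2 = 86.
One-sided p ≈ 0.1229, which is ≥ 0.1, so fail to reject H₀.
The data do not give significant evidence of a linear association between outdoor temperature and electricity consumption.

t = -1.1684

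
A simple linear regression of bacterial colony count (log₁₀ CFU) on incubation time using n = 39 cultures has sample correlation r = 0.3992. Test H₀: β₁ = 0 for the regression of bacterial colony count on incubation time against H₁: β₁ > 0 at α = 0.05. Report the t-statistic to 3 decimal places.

t = r·√(n − 2)/√(1 − r²) = 0.3992·√37/√0.840639 = 2.648.
df = n − 2 = 37.
One-sided p ≈ 0.0059, which is < 0.05, so reject H₀.
There is evidence of a linear association between incubation time and bacterial colony count.

t = 2.648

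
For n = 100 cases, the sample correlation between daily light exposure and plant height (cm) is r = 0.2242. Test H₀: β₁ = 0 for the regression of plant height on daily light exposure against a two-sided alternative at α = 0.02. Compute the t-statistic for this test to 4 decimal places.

t = 2.2774

t = r·√(n − 2)/√(1 − r²) = 0.2242·√98/√0.949734 = 2.2774.
df = n − 2 = 98.
Two-sided p ≈ 0.0249, which is ≥ 0.02, so fail to reject H₀.
The data do not give significant evidence of a linear association between daily light exposure and plant height.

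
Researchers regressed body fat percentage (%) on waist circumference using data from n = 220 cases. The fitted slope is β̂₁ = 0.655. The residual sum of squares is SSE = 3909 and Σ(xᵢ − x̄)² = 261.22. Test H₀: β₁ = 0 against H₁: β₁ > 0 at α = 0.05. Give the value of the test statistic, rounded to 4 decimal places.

MSE = SSE/(n − 2) = 3909/218 = 17.9312.
SE(β̂₁) = √(MSE/Sₓₓ) = √(17.9312/261.22) = 0.262.
t = 0.655 / 0.262 = 2.5000.
df = n − 2 = 218.
One-sided p ≈ 0.0066, which is < 0.05, so reject H₀.
There is evidence that the true slope on waist circumference is positive.

t = 2.5000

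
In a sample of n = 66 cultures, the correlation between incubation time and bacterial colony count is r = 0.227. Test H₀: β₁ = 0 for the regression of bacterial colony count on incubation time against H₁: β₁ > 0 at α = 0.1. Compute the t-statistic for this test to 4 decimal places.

t = 1.8647

t = r·√(n − 2)/√(1 − r²) = 0.227·√64/√0.948471 = 1.8647.
df = n − 2 = 64.
One-sided p ≈ 0.0334, which is < 0.1, so reject H₀.
There is evidence of a linear association between incubation time and bacterial colony count.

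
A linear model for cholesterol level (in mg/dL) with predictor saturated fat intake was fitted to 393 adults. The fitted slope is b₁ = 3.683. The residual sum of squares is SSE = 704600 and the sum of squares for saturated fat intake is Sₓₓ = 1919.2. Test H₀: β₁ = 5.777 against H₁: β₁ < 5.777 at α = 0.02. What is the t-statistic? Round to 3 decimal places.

t = -2.161

MSE = SSE/(n − 2) = 704600/391 = 1802.05.
SE(b₁) = √(MSE/Sₓₓ) = √(1802.05/1919.2) = 0.968998.
t = (3.683 − 5.777) / 0.968998 = -2.161.
df = n − 2 = 391.
One-sided p ≈ 0.0157, which is < 0.02, so reject H₀.
There is evidence that the true slope on saturated fat intake is below 5.777 mg/dL per unit.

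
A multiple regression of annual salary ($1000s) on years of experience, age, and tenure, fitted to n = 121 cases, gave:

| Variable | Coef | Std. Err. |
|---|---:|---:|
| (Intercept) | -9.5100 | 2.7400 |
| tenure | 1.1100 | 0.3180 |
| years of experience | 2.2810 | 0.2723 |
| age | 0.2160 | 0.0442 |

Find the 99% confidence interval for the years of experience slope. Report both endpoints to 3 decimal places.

(1.568, 2.994)

Read off: b = 2.2810, SE = 0.2723 for years of experience.
df = n − k − 1 = 121 − 3 − 1 = 117.
t* = t_{0.005, 117} = 2.618504.
Margin = t* × SE = 2.618504 × 0.2723 = 0.71302.
CI: 2.2810 ± 0.71302 → (1.568, 2.994).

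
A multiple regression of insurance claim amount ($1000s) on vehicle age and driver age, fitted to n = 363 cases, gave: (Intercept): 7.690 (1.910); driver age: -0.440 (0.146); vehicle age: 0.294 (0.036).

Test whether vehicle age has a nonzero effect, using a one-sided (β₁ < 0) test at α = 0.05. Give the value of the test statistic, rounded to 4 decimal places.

Read off: b = 0.294, SE = 0.036 for vehicle age.
H₀: β₁ = 0 vs H₁: β₁ < 0.
t = 0.294 / 0.036 = 8.1667.
df = n − k − 1 = 363 − 2 − 1 = 360.
One-sided p ≈ 1.0000, which is ≥ 0.05, so fail to reject H₀.
The data do not give significant evidence that the true slope on vehicle age is negative, holding the other predictors fixed.

t = 8.1667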